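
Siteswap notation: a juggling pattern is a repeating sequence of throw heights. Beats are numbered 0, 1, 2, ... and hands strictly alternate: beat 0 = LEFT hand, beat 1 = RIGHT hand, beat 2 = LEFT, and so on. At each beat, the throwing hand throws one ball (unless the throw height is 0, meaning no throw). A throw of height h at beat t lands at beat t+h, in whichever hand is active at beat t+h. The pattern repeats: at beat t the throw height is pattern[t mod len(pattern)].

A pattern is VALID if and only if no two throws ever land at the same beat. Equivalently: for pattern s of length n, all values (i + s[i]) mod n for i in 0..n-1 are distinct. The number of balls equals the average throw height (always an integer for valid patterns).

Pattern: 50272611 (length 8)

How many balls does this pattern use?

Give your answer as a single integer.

Pattern = [5, 0, 2, 7, 2, 6, 1, 1], length n = 8
  position 0: throw height = 5, running sum = 5
  position 1: throw height = 0, running sum = 5
  position 2: throw height = 2, running sum = 7
  position 3: throw height = 7, running sum = 14
  position 4: throw height = 2, running sum = 16
  position 5: throw height = 6, running sum = 22
  position 6: throw height = 1, running sum = 23
  position 7: throw height = 1, running sum = 24
Total sum = 24; balls = sum / n = 24 / 8 = 3

Answer: 3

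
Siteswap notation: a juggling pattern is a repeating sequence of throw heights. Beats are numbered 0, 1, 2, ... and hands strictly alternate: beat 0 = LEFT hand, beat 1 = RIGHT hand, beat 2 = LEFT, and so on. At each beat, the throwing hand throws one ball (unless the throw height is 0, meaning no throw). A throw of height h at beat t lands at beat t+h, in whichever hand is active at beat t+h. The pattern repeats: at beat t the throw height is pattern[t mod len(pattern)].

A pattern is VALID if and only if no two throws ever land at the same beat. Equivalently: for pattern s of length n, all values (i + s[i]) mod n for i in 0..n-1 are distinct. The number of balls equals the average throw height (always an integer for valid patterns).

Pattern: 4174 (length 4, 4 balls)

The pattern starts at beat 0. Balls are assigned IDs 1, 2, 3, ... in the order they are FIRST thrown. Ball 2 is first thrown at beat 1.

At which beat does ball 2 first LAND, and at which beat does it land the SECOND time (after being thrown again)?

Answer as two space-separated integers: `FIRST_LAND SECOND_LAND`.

Answer: 2 9

Derivation:
Beat 0 (L): throw ball1 h=4 -> lands@4:L; in-air after throw: [b1@4:L]
Beat 1 (R): throw ball2 h=1 -> lands@2:L; in-air after throw: [b2@2:L b1@4:L]
Beat 2 (L): throw ball2 h=7 -> lands@9:R; in-air after throw: [b1@4:L b2@9:R]
Beat 3 (R): throw ball3 h=4 -> lands@7:R; in-air after throw: [b1@4:L b3@7:R b2@9:R]
Beat 4 (L): throw ball1 h=4 -> lands@8:L; in-air after throw: [b3@7:R b1@8:L b2@9:R]
Beat 5 (R): throw ball4 h=1 -> lands@6:L; in-air after throw: [b4@6:L b3@7:R b1@8:L b2@9:R]
Beat 6 (L): throw ball4 h=7 -> lands@13:R; in-air after throw: [b3@7:R b1@8:L b2@9:R b4@13:R]
Beat 7 (R): throw ball3 h=4 -> lands@11:R; in-air after throw: [b1@8:L b2@9:R b3@11:R b4@13:R]
Beat 8 (L): throw ball1 h=4 -> lands@12:L; in-air after throw: [b2@9:R b3@11:R b1@12:L b4@13:R]
Beat 9 (R): throw ball2 h=1 -> lands@10:L; in-air after throw: [b2@10:L b3@11:R b1@12:L b4@13:R]
Ball 2: thrown@1 h=1 -> first land @2; rethrown@2 h=7 -> second land @9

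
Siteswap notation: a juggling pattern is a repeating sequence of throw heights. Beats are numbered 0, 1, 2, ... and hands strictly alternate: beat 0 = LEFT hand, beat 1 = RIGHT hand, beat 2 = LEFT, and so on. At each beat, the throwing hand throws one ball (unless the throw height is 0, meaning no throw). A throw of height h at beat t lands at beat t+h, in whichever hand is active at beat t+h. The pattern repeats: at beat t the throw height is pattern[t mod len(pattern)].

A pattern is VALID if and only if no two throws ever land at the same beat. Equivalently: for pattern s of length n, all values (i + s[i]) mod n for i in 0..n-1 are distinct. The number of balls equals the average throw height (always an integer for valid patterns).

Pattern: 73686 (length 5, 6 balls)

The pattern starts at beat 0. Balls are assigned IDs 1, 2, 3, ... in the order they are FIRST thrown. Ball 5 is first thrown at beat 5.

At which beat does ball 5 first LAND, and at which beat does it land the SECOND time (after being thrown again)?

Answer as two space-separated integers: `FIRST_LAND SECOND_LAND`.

Beat 0 (L): throw ball1 h=7 -> lands@7:R; in-air after throw: [b1@7:R]
Beat 1 (R): throw ball2 h=3 -> lands@4:L; in-air after throw: [b2@4:L b1@7:R]
Beat 2 (L): throw ball3 h=6 -> lands@8:L; in-air after throw: [b2@4:L b1@7:R b3@8:L]
Beat 3 (R): throw ball4 h=8 -> lands@11:R; in-air after throw: [b2@4:L b1@7:R b3@8:L b4@11:R]
Beat 4 (L): throw ball2 h=6 -> lands@10:L; in-air after throw: [b1@7:R b3@8:L b2@10:L b4@11:R]
Beat 5 (R): throw ball5 h=7 -> lands@12:L; in-air after throw: [b1@7:R b3@8:L b2@10:L b4@11:R b5@12:L]
Beat 6 (L): throw ball6 h=3 -> lands@9:R; in-air after throw: [b1@7:R b3@8:L b6@9:R b2@10:L b4@11:R b5@12:L]
Beat 7 (R): throw ball1 h=6 -> lands@13:R; in-air after throw: [b3@8:L b6@9:R b2@10:L b4@11:R b5@12:L b1@13:R]
Beat 8 (L): throw ball3 h=8 -> lands@16:L; in-air after throw: [b6@9:R b2@10:L b4@11:R b5@12:L b1@13:R b3@16:L]
Beat 9 (R): throw ball6 h=6 -> lands@15:R; in-air after throw: [b2@10:L b4@11:R b5@12:L b1@13:R b6@15:R b3@16:L]
Beat 10 (L): throw ball2 h=7 -> lands@17:R; in-air after throw: [b4@11:R b5@12:L b1@13:R b6@15:R b3@16:L b2@17:R]
Beat 11 (R): throw ball4 h=3 -> lands@14:L; in-air after throw: [b5@12:L b1@13:R b4@14:L b6@15:R b3@16:L b2@17:R]
Beat 12 (L): throw ball5 h=6 -> lands@18:L; in-air after throw: [b1@13:R b4@14:L b6@15:R b3@16:L b2@17:R b5@18:L]
Beat 13 (R): throw ball1 h=8 -> lands@21:R; in-air after throw: [b4@14:L b6@15:R b3@16:L b2@17:R b5@18:L b1@21:R]
Beat 14 (L): throw ball4 h=6 -> lands@20:L; in-air after throw: [b6@15:R b3@16:L b2@17:R b5@18:L b4@20:L b1@21:R]
Beat 15 (R): throw ball6 h=7 -> lands@22:L; in-air after throw: [b3@16:L b2@17:R b5@18:L b4@20:L b1@21:R b6@22:L]
Beat 16 (L): throw ball3 h=3 -> lands@19:R; in-air after throw: [b2@17:R b5@18:L b3@19:R b4@20:L b1@21:R b6@22:L]
Beat 17 (R): throw ball2 h=6 -> lands@23:R; in-air after throw: [b5@18:L b3@19:R b4@20:L b1@21:R b6@22:L b2@23:R]
Beat 18 (L): throw ball5 h=8 -> lands@26:L; in-air after throw: [b3@19:R b4@20:L b1@21:R b6@22:L b2@23:R b5@26:L]
Ball 5: thrown@5 h=7 -> first land @12; rethrown@12 h=6 -> second land @18

Answer: 12 18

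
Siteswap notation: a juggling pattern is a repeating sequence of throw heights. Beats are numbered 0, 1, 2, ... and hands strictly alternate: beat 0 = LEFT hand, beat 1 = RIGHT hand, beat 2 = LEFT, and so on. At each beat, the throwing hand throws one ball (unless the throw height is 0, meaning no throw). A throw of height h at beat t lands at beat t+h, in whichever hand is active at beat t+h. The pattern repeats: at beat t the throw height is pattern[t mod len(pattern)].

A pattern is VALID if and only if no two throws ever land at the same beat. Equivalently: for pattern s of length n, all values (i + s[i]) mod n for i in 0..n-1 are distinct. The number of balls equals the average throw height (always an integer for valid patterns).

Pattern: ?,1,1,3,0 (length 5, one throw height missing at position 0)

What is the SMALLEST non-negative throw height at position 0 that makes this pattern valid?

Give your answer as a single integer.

i=0: s[i]=? (unknown)
i=1: (1 + 1) mod 5 = 2
i=2: (2 + 1) mod 5 = 3
i=3: (3 + 3) mod 5 = 1
i=4: (4 + 0) mod 5 = 4
Known residues: [1, 2, 3, 4]; need a permutation of 0..4, so missing residue r = 0
Need (0 + s) mod 5 = 0; smallest s = (0 - 0) mod 5 = 0

Answer: 0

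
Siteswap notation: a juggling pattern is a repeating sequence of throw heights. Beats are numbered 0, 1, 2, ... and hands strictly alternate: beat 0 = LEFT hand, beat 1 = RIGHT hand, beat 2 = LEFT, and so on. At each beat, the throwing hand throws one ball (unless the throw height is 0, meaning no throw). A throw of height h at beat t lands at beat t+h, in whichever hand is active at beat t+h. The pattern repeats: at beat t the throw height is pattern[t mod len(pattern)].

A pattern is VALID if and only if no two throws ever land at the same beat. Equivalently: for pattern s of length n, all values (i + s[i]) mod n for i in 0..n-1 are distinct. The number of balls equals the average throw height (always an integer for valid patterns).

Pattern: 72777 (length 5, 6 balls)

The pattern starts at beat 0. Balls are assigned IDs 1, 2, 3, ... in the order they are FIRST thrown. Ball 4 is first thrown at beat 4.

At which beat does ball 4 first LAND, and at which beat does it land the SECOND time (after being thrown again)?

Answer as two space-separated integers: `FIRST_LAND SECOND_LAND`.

Beat 0 (L): throw ball1 h=7 -> lands@7:R; in-air after throw: [b1@7:R]
Beat 1 (R): throw ball2 h=2 -> lands@3:R; in-air after throw: [b2@3:R b1@7:R]
Beat 2 (L): throw ball3 h=7 -> lands@9:R; in-air after throw: [b2@3:R b1@7:R b3@9:R]
Beat 3 (R): throw ball2 h=7 -> lands@10:L; in-air after throw: [b1@7:R b3@9:R b2@10:L]
Beat 4 (L): throw ball4 h=7 -> lands@11:R; in-air after throw: [b1@7:R b3@9:R b2@10:L b4@11:R]
Beat 5 (R): throw ball5 h=7 -> lands@12:L; in-air after throw: [b1@7:R b3@9:R b2@10:L b4@11:R b5@12:L]
Beat 6 (L): throw ball6 h=2 -> lands@8:L; in-air after throw: [b1@7:R b6@8:L b3@9:R b2@10:L b4@11:R b5@12:L]
Beat 7 (R): throw ball1 h=7 -> lands@14:L; in-air after throw: [b6@8:L b3@9:R b2@10:L b4@11:R b5@12:L b1@14:L]
Beat 8 (L): throw ball6 h=7 -> lands@15:R; in-air after throw: [b3@9:R b2@10:L b4@11:R b5@12:L b1@14:L b6@15:R]
Beat 9 (R): throw ball3 h=7 -> lands@16:L; in-air after throw: [b2@10:L b4@11:R b5@12:L b1@14:L b6@15:R b3@16:L]
Beat 10 (L): throw ball2 h=7 -> lands@17:R; in-air after throw: [b4@11:R b5@12:L b1@14:L b6@15:R b3@16:L b2@17:R]
Beat 11 (R): throw ball4 h=2 -> lands@13:R; in-air after throw: [b5@12:L b4@13:R b1@14:L b6@15:R b3@16:L b2@17:R]
Beat 12 (L): throw ball5 h=7 -> lands@19:R; in-air after throw: [b4@13:R b1@14:L b6@15:R b3@16:L b2@17:R b5@19:R]
Ball 4: thrown@4 h=7 -> first land @11; rethrown@11 h=2 -> second land @13

Answer: 11 13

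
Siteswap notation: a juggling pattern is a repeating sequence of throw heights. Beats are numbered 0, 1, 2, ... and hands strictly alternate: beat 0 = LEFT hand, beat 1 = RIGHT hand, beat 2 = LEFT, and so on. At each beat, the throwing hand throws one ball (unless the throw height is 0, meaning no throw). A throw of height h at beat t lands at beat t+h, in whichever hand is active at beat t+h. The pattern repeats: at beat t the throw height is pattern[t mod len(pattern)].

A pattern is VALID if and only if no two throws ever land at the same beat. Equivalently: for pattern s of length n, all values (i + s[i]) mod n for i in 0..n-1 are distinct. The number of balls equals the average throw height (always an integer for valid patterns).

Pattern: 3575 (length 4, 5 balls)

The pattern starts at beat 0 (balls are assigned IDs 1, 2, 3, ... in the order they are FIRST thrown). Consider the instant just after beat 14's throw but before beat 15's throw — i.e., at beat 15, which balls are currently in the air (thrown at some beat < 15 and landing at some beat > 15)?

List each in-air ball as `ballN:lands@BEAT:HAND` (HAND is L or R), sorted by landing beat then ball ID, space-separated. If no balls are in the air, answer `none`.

Beat 0 (L): throw ball1 h=3 -> lands@3:R; in-air after throw: [b1@3:R]
Beat 1 (R): throw ball2 h=5 -> lands@6:L; in-air after throw: [b1@3:R b2@6:L]
Beat 2 (L): throw ball3 h=7 -> lands@9:R; in-air after throw: [b1@3:R b2@6:L b3@9:R]
Beat 3 (R): throw ball1 h=5 -> lands@8:L; in-air after throw: [b2@6:L b1@8:L b3@9:R]
Beat 4 (L): throw ball4 h=3 -> lands@7:R; in-air after throw: [b2@6:L b4@7:R b1@8:L b3@9:R]
Beat 5 (R): throw ball5 h=5 -> lands@10:L; in-air after throw: [b2@6:L b4@7:R b1@8:L b3@9:R b5@10:L]
Beat 6 (L): throw ball2 h=7 -> lands@13:R; in-air after throw: [b4@7:R b1@8:L b3@9:R b5@10:L b2@13:R]
Beat 7 (R): throw ball4 h=5 -> lands@12:L; in-air after throw: [b1@8:L b3@9:R b5@10:L b4@12:L b2@13:R]
Beat 8 (L): throw ball1 h=3 -> lands@11:R; in-air after throw: [b3@9:R b5@10:L b1@11:R b4@12:L b2@13:R]
Beat 9 (R): throw ball3 h=5 -> lands@14:L; in-air after throw: [b5@10:L b1@11:R b4@12:L b2@13:R b3@14:L]
Beat 10 (L): throw ball5 h=7 -> lands@17:R; in-air after throw: [b1@11:R b4@12:L b2@13:R b3@14:L b5@17:R]
Beat 11 (R): throw ball1 h=5 -> lands@16:L; in-air after throw: [b4@12:L b2@13:R b3@14:L b1@16:L b5@17:R]
Beat 12 (L): throw ball4 h=3 -> lands@15:R; in-air after throw: [b2@13:R b3@14:L b4@15:R b1@16:L b5@17:R]
Beat 13 (R): throw ball2 h=5 -> lands@18:L; in-air after throw: [b3@14:L b4@15:R b1@16:L b5@17:R b2@18:L]
Beat 14 (L): throw ball3 h=7 -> lands@21:R; in-air after throw: [b4@15:R b1@16:L b5@17:R b2@18:L b3@21:R]
Beat 15 (R): throw ball4 h=5 -> lands@20:L; in-air after throw: [b1@16:L b5@17:R b2@18:L b4@20:L b3@21:R]

Answer: ball1:lands@16:L ball5:lands@17:R ball2:lands@18:L ball3:lands@21:R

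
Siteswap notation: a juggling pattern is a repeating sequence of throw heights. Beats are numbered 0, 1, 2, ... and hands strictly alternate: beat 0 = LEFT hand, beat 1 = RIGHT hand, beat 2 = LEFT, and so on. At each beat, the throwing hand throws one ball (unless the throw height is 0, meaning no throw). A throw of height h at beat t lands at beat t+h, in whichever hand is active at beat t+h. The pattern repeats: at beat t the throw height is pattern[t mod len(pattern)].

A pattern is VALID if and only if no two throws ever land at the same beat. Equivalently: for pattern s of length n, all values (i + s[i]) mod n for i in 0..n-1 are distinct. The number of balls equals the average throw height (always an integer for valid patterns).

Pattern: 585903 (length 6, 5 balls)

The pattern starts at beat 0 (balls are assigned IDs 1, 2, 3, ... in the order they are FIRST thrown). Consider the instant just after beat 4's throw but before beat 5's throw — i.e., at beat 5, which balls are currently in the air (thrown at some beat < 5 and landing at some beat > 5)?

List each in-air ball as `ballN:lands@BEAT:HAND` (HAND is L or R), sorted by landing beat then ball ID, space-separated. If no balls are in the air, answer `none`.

Answer: ball3:lands@7:R ball2:lands@9:R ball4:lands@12:L

Derivation:
Beat 0 (L): throw ball1 h=5 -> lands@5:R; in-air after throw: [b1@5:R]
Beat 1 (R): throw ball2 h=8 -> lands@9:R; in-air after throw: [b1@5:R b2@9:R]
Beat 2 (L): throw ball3 h=5 -> lands@7:R; in-air after throw: [b1@5:R b3@7:R b2@9:R]
Beat 3 (R): throw ball4 h=9 -> lands@12:L; in-air after throw: [b1@5:R b3@7:R b2@9:R b4@12:L]
Beat 5 (R): throw ball1 h=3 -> lands@8:L; in-air after throw: [b3@7:R b1@8:L b2@9:R b4@12:L]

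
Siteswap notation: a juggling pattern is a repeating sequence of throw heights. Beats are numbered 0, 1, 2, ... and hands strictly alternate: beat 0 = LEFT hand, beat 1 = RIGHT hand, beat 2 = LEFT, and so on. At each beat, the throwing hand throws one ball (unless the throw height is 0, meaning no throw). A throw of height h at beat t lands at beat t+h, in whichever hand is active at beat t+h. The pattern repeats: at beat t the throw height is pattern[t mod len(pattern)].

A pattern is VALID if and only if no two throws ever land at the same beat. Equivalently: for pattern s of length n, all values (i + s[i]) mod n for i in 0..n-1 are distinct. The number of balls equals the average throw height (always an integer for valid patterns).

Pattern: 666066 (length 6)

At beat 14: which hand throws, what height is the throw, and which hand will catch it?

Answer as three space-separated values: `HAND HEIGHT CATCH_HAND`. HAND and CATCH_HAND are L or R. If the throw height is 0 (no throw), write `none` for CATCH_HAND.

Beat 14: 14 mod 2 = 0, so hand = L
Throw height = pattern[14 mod 6] = pattern[2] = 6
Lands at beat 14+6=20, 20 mod 2 = 0, so catch hand = L

Answer: L 6 L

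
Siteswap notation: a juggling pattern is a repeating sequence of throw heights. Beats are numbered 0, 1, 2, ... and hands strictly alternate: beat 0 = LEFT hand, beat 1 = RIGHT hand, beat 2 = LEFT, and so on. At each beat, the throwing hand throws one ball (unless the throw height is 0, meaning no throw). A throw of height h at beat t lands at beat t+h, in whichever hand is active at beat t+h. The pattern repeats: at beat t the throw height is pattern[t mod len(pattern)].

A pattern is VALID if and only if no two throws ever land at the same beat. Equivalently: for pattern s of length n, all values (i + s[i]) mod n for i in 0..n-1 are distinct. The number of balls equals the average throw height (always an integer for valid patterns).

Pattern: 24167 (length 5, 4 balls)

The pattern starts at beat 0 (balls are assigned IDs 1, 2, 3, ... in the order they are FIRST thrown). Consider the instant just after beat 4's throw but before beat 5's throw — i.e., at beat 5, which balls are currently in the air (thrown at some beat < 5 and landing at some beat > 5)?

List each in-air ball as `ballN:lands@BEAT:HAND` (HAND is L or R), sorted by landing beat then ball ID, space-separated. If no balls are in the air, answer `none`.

Beat 0 (L): throw ball1 h=2 -> lands@2:L; in-air after throw: [b1@2:L]
Beat 1 (R): throw ball2 h=4 -> lands@5:R; in-air after throw: [b1@2:L b2@5:R]
Beat 2 (L): throw ball1 h=1 -> lands@3:R; in-air after throw: [b1@3:R b2@5:R]
Beat 3 (R): throw ball1 h=6 -> lands@9:R; in-air after throw: [b2@5:R b1@9:R]
Beat 4 (L): throw ball3 h=7 -> lands@11:R; in-air after throw: [b2@5:R b1@9:R b3@11:R]
Beat 5 (R): throw ball2 h=2 -> lands@7:R; in-air after throw: [b2@7:R b1@9:R b3@11:R]

Answer: ball1:lands@9:R ball3:lands@11:R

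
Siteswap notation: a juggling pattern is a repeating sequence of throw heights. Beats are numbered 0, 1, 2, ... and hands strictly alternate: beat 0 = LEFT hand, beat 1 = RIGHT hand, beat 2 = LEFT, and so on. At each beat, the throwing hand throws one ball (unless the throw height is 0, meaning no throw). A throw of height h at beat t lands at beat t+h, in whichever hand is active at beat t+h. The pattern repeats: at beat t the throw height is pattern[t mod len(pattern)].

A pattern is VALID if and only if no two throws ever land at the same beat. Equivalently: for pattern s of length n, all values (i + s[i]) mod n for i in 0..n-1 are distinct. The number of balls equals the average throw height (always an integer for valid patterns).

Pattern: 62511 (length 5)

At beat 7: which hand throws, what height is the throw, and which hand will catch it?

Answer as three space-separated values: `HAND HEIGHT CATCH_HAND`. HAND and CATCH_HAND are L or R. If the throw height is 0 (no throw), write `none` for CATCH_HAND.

Answer: R 5 L

Derivation:
Beat 7: 7 mod 2 = 1, so hand = R
Throw height = pattern[7 mod 5] = pattern[2] = 5
Lands at beat 7+5=12, 12 mod 2 = 0, so catch hand = L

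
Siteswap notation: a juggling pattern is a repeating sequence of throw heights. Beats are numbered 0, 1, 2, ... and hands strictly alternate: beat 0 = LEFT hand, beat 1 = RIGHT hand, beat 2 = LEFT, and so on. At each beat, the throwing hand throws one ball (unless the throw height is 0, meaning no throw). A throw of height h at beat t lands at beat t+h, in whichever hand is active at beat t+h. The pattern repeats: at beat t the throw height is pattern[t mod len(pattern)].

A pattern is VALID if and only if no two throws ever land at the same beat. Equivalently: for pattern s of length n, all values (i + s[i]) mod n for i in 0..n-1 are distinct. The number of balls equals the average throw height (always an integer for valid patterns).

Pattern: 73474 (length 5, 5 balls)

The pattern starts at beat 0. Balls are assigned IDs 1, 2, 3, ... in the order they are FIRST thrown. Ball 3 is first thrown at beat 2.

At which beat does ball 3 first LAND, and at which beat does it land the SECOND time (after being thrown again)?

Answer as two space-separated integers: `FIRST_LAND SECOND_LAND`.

Beat 0 (L): throw ball1 h=7 -> lands@7:R; in-air after throw: [b1@7:R]
Beat 1 (R): throw ball2 h=3 -> lands@4:L; in-air after throw: [b2@4:L b1@7:R]
Beat 2 (L): throw ball3 h=4 -> lands@6:L; in-air after throw: [b2@4:L b3@6:L b1@7:R]
Beat 3 (R): throw ball4 h=7 -> lands@10:L; in-air after throw: [b2@4:L b3@6:L b1@7:R b4@10:L]
Beat 4 (L): throw ball2 h=4 -> lands@8:L; in-air after throw: [b3@6:L b1@7:R b2@8:L b4@10:L]
Beat 5 (R): throw ball5 h=7 -> lands@12:L; in-air after throw: [b3@6:L b1@7:R b2@8:L b4@10:L b5@12:L]
Beat 6 (L): throw ball3 h=3 -> lands@9:R; in-air after throw: [b1@7:R b2@8:L b3@9:R b4@10:L b5@12:L]
Beat 7 (R): throw ball1 h=4 -> lands@11:R; in-air after throw: [b2@8:L b3@9:R b4@10:L b1@11:R b5@12:L]
Beat 8 (L): throw ball2 h=7 -> lands@15:R; in-air after throw: [b3@9:R b4@10:L b1@11:R b5@12:L b2@15:R]
Beat 9 (R): throw ball3 h=4 -> lands@13:R; in-air after throw: [b4@10:L b1@11:R b5@12:L b3@13:R b2@15:R]
Ball 3: thrown@2 h=4 -> first land @6; rethrown@6 h=3 -> second land @9

Answer: 6 9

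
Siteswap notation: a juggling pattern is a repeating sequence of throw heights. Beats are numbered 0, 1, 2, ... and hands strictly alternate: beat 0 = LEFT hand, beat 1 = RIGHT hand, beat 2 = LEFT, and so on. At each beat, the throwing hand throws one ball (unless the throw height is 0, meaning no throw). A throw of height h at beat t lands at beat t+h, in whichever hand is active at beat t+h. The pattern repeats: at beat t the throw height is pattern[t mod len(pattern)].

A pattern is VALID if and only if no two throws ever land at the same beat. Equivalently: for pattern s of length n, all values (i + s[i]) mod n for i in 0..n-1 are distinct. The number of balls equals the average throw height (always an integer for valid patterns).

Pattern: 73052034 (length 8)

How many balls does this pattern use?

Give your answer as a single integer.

Answer: 3

Derivation:
Pattern = [7, 3, 0, 5, 2, 0, 3, 4], length n = 8
  position 0: throw height = 7, running sum = 7
  position 1: throw height = 3, running sum = 10
  position 2: throw height = 0, running sum = 10
  position 3: throw height = 5, running sum = 15
  position 4: throw height = 2, running sum = 17
  position 5: throw height = 0, running sum = 17
  position 6: throw height = 3, running sum = 20
  position 7: throw height = 4, running sum = 24
Total sum = 24; balls = sum / n = 24 / 8 = 3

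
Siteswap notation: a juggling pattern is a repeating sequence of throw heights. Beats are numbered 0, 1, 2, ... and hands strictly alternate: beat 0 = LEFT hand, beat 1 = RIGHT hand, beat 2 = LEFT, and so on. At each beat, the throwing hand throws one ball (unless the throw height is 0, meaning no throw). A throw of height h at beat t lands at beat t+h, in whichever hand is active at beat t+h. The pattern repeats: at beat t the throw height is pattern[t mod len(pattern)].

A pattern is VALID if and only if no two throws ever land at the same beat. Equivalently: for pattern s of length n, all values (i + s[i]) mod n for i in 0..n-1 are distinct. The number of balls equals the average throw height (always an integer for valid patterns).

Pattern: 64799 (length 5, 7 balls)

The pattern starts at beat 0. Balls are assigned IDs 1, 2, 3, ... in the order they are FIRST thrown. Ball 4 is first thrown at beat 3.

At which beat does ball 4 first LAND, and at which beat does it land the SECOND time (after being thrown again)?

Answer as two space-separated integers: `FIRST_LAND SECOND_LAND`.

Beat 0 (L): throw ball1 h=6 -> lands@6:L; in-air after throw: [b1@6:L]
Beat 1 (R): throw ball2 h=4 -> lands@5:R; in-air after throw: [b2@5:R b1@6:L]
Beat 2 (L): throw ball3 h=7 -> lands@9:R; in-air after throw: [b2@5:R b1@6:L b3@9:R]
Beat 3 (R): throw ball4 h=9 -> lands@12:L; in-air after throw: [b2@5:R b1@6:L b3@9:R b4@12:L]
Beat 4 (L): throw ball5 h=9 -> lands@13:R; in-air after throw: [b2@5:R b1@6:L b3@9:R b4@12:L b5@13:R]
Beat 5 (R): throw ball2 h=6 -> lands@11:R; in-air after throw: [b1@6:L b3@9:R b2@11:R b4@12:L b5@13:R]
Beat 6 (L): throw ball1 h=4 -> lands@10:L; in-air after throw: [b3@9:R b1@10:L b2@11:R b4@12:L b5@13:R]
Beat 7 (R): throw ball6 h=7 -> lands@14:L; in-air after throw: [b3@9:R b1@10:L b2@11:R b4@12:L b5@13:R b6@14:L]
Beat 8 (L): throw ball7 h=9 -> lands@17:R; in-air after throw: [b3@9:R b1@10:L b2@11:R b4@12:L b5@13:R b6@14:L b7@17:R]
Beat 9 (R): throw ball3 h=9 -> lands@18:L; in-air after throw: [b1@10:L b2@11:R b4@12:L b5@13:R b6@14:L b7@17:R b3@18:L]
Beat 10 (L): throw ball1 h=6 -> lands@16:L; in-air after throw: [b2@11:R b4@12:L b5@13:R b6@14:L b1@16:L b7@17:R b3@18:L]
Beat 11 (R): throw ball2 h=4 -> lands@15:R; in-air after throw: [b4@12:L b5@13:R b6@14:L b2@15:R b1@16:L b7@17:R b3@18:L]
Beat 12 (L): throw ball4 h=7 -> lands@19:R; in-air after throw: [b5@13:R b6@14:L b2@15:R b1@16:L b7@17:R b3@18:L b4@19:R]
Beat 13 (R): throw ball5 h=9 -> lands@22:L; in-air after throw: [b6@14:L b2@15:R b1@16:L b7@17:R b3@18:L b4@19:R b5@22:L]
Ball 4: thrown@3 h=9 -> first land @12; rethrown@12 h=7 -> second land @19

Answer: 12 19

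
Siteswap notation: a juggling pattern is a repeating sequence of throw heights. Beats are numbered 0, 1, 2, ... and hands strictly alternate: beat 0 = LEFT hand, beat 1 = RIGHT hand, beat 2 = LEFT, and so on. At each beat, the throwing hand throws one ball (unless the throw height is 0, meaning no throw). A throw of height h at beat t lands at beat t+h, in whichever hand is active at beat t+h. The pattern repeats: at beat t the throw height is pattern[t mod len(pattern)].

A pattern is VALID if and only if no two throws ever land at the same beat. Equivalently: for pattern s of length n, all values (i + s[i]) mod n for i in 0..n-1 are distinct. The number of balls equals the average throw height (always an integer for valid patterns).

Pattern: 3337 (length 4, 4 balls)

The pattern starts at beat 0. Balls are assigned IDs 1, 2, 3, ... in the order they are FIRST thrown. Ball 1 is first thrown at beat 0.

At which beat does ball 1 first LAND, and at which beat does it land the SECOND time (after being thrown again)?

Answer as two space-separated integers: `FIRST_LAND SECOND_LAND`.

Answer: 3 10

Derivation:
Beat 0 (L): throw ball1 h=3 -> lands@3:R; in-air after throw: [b1@3:R]
Beat 1 (R): throw ball2 h=3 -> lands@4:L; in-air after throw: [b1@3:R b2@4:L]
Beat 2 (L): throw ball3 h=3 -> lands@5:R; in-air after throw: [b1@3:R b2@4:L b3@5:R]
Beat 3 (R): throw ball1 h=7 -> lands@10:L; in-air after throw: [b2@4:L b3@5:R b1@10:L]
Beat 4 (L): throw ball2 h=3 -> lands@7:R; in-air after throw: [b3@5:R b2@7:R b1@10:L]
Beat 5 (R): throw ball3 h=3 -> lands@8:L; in-air after throw: [b2@7:R b3@8:L b1@10:L]
Beat 6 (L): throw ball4 h=3 -> lands@9:R; in-air after throw: [b2@7:R b3@8:L b4@9:R b1@10:L]
Beat 7 (R): throw ball2 h=7 -> lands@14:L; in-air after throw: [b3@8:L b4@9:R b1@10:L b2@14:L]
Beat 8 (L): throw ball3 h=3 -> lands@11:R; in-air after throw: [b4@9:R b1@10:L b3@11:R b2@14:L]
Beat 9 (R): throw ball4 h=3 -> lands@12:L; in-air after throw: [b1@10:L b3@11:R b4@12:L b2@14:L]
Beat 10 (L): throw ball1 h=3 -> lands@13:R; in-air after throw: [b3@11:R b4@12:L b1@13:R b2@14:L]
Ball 1: thrown@0 h=3 -> first land @3; rethrown@3 h=7 -> second land @10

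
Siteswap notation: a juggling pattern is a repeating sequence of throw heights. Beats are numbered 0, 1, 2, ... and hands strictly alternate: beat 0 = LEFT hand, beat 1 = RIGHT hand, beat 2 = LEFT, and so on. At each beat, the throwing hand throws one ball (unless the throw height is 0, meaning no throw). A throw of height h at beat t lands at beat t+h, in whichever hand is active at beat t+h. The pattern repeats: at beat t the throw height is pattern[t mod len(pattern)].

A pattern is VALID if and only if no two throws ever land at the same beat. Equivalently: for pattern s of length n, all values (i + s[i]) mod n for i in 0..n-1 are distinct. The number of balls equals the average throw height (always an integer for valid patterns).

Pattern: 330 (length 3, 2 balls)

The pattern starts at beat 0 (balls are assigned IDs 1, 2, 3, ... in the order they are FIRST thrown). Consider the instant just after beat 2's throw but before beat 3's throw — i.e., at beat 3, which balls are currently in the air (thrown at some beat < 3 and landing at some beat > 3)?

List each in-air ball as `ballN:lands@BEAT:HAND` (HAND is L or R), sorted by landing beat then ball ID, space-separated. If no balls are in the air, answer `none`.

Beat 0 (L): throw ball1 h=3 -> lands@3:R; in-air after throw: [b1@3:R]
Beat 1 (R): throw ball2 h=3 -> lands@4:L; in-air after throw: [b1@3:R b2@4:L]
Beat 3 (R): throw ball1 h=3 -> lands@6:L; in-air after throw: [b2@4:L b1@6:L]

Answer: ball2:lands@4:L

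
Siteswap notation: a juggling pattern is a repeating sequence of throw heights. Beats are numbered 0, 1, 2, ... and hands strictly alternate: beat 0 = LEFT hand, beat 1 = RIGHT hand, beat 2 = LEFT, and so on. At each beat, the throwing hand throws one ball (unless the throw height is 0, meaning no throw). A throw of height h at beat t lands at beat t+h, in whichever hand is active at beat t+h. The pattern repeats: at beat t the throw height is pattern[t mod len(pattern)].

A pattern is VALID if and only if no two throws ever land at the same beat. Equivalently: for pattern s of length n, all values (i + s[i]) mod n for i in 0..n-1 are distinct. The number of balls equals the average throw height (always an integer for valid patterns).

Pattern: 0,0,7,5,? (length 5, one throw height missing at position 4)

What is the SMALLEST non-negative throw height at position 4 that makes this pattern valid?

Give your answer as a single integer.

i=0: (0 + 0) mod 5 = 0
i=1: (1 + 0) mod 5 = 1
i=2: (2 + 7) mod 5 = 4
i=3: (3 + 5) mod 5 = 3
i=4: s[i]=? (unknown)
Known residues: [0, 1, 3, 4]; need a permutation of 0..4, so missing residue r = 2
Need (4 + s) mod 5 = 2; smallest s = (2 - 4) mod 5 = 3

Answer: 3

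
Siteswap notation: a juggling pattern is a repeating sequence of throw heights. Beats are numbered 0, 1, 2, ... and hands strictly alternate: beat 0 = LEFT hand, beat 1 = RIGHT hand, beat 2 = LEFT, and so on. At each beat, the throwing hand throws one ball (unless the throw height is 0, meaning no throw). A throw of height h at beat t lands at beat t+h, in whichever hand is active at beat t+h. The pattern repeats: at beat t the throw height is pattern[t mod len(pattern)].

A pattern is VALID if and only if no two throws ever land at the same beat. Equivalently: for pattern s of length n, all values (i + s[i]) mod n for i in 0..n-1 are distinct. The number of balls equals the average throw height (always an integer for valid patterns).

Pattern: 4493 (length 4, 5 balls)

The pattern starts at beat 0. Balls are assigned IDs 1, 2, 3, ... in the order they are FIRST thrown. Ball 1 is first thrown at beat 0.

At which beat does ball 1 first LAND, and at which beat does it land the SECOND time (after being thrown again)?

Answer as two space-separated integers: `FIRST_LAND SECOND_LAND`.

Answer: 4 8

Derivation:
Beat 0 (L): throw ball1 h=4 -> lands@4:L; in-air after throw: [b1@4:L]
Beat 1 (R): throw ball2 h=4 -> lands@5:R; in-air after throw: [b1@4:L b2@5:R]
Beat 2 (L): throw ball3 h=9 -> lands@11:R; in-air after throw: [b1@4:L b2@5:R b3@11:R]
Beat 3 (R): throw ball4 h=3 -> lands@6:L; in-air after throw: [b1@4:L b2@5:R b4@6:L b3@11:R]
Beat 4 (L): throw ball1 h=4 -> lands@8:L; in-air after throw: [b2@5:R b4@6:L b1@8:L b3@11:R]
Beat 5 (R): throw ball2 h=4 -> lands@9:R; in-air after throw: [b4@6:L b1@8:L b2@9:R b3@11:R]
Beat 6 (L): throw ball4 h=9 -> lands@15:R; in-air after throw: [b1@8:L b2@9:R b3@11:R b4@15:R]
Beat 7 (R): throw ball5 h=3 -> lands@10:L; in-air after throw: [b1@8:L b2@9:R b5@10:L b3@11:R b4@15:R]
Beat 8 (L): throw ball1 h=4 -> lands@12:L; in-air after throw: [b2@9:R b5@10:L b3@11:R b1@12:L b4@15:R]
Ball 1: thrown@0 h=4 -> first land @4; rethrown@4 h=4 -> second land @8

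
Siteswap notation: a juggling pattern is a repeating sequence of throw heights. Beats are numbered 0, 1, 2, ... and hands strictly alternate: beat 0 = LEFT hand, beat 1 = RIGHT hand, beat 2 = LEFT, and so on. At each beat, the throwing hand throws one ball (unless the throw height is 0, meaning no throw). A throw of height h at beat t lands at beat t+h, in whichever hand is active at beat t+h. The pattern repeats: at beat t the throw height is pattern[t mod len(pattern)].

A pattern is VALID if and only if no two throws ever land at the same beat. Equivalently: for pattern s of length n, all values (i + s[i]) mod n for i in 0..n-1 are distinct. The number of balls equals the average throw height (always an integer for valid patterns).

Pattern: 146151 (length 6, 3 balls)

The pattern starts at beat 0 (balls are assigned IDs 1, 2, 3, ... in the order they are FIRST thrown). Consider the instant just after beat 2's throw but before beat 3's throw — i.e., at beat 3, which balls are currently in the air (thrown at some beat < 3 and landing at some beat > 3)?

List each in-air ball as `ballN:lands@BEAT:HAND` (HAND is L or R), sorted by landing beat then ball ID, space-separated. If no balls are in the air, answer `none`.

Answer: ball1:lands@5:R ball2:lands@8:L

Derivation:
Beat 0 (L): throw ball1 h=1 -> lands@1:R; in-air after throw: [b1@1:R]
Beat 1 (R): throw ball1 h=4 -> lands@5:R; in-air after throw: [b1@5:R]
Beat 2 (L): throw ball2 h=6 -> lands@8:L; in-air after throw: [b1@5:R b2@8:L]
Beat 3 (R): throw ball3 h=1 -> lands@4:L; in-air after throw: [b3@4:L b1@5:R b2@8:L]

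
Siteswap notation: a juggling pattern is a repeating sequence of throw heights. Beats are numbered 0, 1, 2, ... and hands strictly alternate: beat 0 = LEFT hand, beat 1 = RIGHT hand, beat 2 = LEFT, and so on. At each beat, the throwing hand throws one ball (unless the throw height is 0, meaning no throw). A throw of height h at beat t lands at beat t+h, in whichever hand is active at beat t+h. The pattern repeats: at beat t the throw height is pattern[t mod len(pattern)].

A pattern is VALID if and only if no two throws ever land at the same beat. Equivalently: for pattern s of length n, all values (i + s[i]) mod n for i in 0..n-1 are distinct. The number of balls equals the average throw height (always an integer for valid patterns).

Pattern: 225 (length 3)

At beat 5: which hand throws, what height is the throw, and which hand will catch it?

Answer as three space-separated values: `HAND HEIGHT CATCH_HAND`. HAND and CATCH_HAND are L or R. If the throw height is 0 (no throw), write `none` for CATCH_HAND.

Beat 5: 5 mod 2 = 1, so hand = R
Throw height = pattern[5 mod 3] = pattern[2] = 5
Lands at beat 5+5=10, 10 mod 2 = 0, so catch hand = L

Answer: R 5 L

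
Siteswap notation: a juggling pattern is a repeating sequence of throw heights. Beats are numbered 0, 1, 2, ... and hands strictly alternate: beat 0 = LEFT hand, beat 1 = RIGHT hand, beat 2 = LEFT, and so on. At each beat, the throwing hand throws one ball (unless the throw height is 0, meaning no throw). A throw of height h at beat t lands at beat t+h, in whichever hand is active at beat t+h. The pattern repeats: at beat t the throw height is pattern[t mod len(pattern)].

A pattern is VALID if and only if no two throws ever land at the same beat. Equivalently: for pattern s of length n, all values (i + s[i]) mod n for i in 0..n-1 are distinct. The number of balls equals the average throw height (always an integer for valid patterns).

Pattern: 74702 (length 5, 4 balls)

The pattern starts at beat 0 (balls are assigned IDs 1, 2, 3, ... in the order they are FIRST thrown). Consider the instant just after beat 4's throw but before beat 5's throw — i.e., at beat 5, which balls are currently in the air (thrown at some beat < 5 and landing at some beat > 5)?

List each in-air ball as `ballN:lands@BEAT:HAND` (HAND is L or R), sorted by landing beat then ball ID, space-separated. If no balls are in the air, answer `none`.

Answer: ball4:lands@6:L ball1:lands@7:R ball3:lands@9:R

Derivation:
Beat 0 (L): throw ball1 h=7 -> lands@7:R; in-air after throw: [b1@7:R]
Beat 1 (R): throw ball2 h=4 -> lands@5:R; in-air after throw: [b2@5:R b1@7:R]
Beat 2 (L): throw ball3 h=7 -> lands@9:R; in-air after throw: [b2@5:R b1@7:R b3@9:R]
Beat 4 (L): throw ball4 h=2 -> lands@6:L; in-air after throw: [b2@5:R b4@6:L b1@7:R b3@9:R]
Beat 5 (R): throw ball2 h=7 -> lands@12:L; in-air after throw: [b4@6:L b1@7:R b3@9:R b2@12:L]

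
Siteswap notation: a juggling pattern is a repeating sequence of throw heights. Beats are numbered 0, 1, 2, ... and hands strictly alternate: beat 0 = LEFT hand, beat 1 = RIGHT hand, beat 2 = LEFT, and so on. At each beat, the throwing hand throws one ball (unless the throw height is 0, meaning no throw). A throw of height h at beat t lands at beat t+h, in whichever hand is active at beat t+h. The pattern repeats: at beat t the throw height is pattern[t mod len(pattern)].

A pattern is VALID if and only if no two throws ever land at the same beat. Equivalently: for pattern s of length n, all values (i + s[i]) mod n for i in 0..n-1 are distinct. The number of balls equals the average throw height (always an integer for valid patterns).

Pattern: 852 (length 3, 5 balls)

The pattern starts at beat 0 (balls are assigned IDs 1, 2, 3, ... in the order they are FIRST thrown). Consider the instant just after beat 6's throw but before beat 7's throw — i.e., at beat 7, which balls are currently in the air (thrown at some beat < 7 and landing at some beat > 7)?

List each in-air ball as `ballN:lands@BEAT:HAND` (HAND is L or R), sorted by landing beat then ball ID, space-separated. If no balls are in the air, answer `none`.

Beat 0 (L): throw ball1 h=8 -> lands@8:L; in-air after throw: [b1@8:L]
Beat 1 (R): throw ball2 h=5 -> lands@6:L; in-air after throw: [b2@6:L b1@8:L]
Beat 2 (L): throw ball3 h=2 -> lands@4:L; in-air after throw: [b3@4:L b2@6:L b1@8:L]
Beat 3 (R): throw ball4 h=8 -> lands@11:R; in-air after throw: [b3@4:L b2@6:L b1@8:L b4@11:R]
Beat 4 (L): throw ball3 h=5 -> lands@9:R; in-air after throw: [b2@6:L b1@8:L b3@9:R b4@11:R]
Beat 5 (R): throw ball5 h=2 -> lands@7:R; in-air after throw: [b2@6:L b5@7:R b1@8:L b3@9:R b4@11:R]
Beat 6 (L): throw ball2 h=8 -> lands@14:L; in-air after throw: [b5@7:R b1@8:L b3@9:R b4@11:R b2@14:L]
Beat 7 (R): throw ball5 h=5 -> lands@12:L; in-air after throw: [b1@8:L b3@9:R b4@11:R b5@12:L b2@14:L]

Answer: ball1:lands@8:L ball3:lands@9:R ball4:lands@11:R ball2:lands@14:L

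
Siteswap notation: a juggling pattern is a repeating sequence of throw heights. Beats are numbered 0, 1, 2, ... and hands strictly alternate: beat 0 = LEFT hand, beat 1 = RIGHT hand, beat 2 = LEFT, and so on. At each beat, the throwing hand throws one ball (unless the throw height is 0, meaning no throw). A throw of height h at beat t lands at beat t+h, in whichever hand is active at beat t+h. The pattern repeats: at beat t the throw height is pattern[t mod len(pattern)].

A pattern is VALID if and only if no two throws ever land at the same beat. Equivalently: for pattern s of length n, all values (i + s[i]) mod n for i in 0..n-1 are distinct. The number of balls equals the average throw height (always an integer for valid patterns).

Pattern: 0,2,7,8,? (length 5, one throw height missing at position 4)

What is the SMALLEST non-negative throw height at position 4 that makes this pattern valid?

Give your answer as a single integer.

Answer: 3

Derivation:
i=0: (0 + 0) mod 5 = 0
i=1: (1 + 2) mod 5 = 3
i=2: (2 + 7) mod 5 = 4
i=3: (3 + 8) mod 5 = 1
i=4: s[i]=? (unknown)
Known residues: [0, 1, 3, 4]; need a permutation of 0..4, so missing residue r = 2
Need (4 + s) mod 5 = 2; smallest s = (2 - 4) mod 5 = 3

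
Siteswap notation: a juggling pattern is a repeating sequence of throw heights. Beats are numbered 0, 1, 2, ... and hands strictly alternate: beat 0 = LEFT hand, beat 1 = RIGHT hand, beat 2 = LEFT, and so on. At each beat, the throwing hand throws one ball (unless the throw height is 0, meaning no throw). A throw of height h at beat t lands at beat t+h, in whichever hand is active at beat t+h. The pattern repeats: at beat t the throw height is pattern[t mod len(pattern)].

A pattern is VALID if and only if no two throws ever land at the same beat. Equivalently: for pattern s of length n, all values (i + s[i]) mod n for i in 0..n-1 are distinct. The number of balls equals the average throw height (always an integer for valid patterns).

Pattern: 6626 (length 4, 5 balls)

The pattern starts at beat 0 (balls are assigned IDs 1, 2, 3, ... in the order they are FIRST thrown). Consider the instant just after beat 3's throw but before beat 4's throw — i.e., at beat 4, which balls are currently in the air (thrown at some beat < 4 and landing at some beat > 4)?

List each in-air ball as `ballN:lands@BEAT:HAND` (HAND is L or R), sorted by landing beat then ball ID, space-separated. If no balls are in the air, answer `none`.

Beat 0 (L): throw ball1 h=6 -> lands@6:L; in-air after throw: [b1@6:L]
Beat 1 (R): throw ball2 h=6 -> lands@7:R; in-air after throw: [b1@6:L b2@7:R]
Beat 2 (L): throw ball3 h=2 -> lands@4:L; in-air after throw: [b3@4:L b1@6:L b2@7:R]
Beat 3 (R): throw ball4 h=6 -> lands@9:R; in-air after throw: [b3@4:L b1@6:L b2@7:R b4@9:R]
Beat 4 (L): throw ball3 h=6 -> lands@10:L; in-air after throw: [b1@6:L b2@7:R b4@9:R b3@10:L]

Answer: ball1:lands@6:L ball2:lands@7:R ball4:lands@9:R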